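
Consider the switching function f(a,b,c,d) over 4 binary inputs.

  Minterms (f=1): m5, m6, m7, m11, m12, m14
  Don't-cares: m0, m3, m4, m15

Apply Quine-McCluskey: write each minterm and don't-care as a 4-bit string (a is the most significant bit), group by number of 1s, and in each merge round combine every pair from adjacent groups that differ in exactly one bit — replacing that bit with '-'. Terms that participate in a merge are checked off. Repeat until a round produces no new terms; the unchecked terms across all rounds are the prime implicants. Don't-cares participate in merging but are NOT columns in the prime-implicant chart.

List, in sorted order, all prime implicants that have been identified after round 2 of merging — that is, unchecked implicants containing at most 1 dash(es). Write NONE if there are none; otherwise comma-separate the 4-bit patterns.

size-2^0 implicants → 0000(✓)  0011(✓)  0100(✓)  0101(✓)  0110(✓)  0111(✓)  1011(✓)  1100(✓)  1110(✓)  1111(✓)
size-2^1 implicants → -011(✓)  -100(✓)  -110(✓)  -111(✓)  0-00  0-11(✓)  01-0(✓)  01-1(✓)  010-(✓)  011-(✓)  1-11(✓)  11-0(✓)  111-(✓)
size-2^2 implicants → --11  -1-0  -11-  01--
Unchecked terms (primes): --11, -1-0, -11-, 0-00, 01--

0-00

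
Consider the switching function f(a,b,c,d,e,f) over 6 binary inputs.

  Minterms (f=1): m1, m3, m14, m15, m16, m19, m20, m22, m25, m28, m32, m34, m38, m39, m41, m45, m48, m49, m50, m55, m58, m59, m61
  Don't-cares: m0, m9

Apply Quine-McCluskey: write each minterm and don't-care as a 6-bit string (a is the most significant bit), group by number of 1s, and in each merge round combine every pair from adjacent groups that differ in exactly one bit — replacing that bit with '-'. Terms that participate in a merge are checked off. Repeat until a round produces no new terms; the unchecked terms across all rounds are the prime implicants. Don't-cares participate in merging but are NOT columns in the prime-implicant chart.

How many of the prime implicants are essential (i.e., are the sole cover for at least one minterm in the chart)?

9

size-2^0 implicants → 000000(✓)  000001(✓)  000011(✓)  001001(✓)  001110(✓)  001111(✓)  010000(✓)  010011(✓)  010100(✓)  010110(✓)  011001(✓)  011100(✓)  100000(✓)  100010(✓)  100110(✓)  100111(✓)  101001(✓)  101101(✓)  110000(✓)  110001(✓)  110010(✓)  110111(✓)  111010(✓)  111011(✓)  111101(✓)
size-2^1 implicants → -00000(✓)  -01001  -10000(✓)  0-0000(✓)  0-0011  0-1001  00-001  0000-1  00000-  00111-  01-100  010-00  0101-0  1-0000(✓)  1-0010(✓)  1-0111  1-1101  100-10  1000-0(✓)  10011-  101-01  11-010  1100-0(✓)  11000-  11101-
size-2^2 implicants → --0000  1-00-0
Unchecked terms (primes): --0000, -01001, 0-0011, 0-1001, 00-001, 0000-1, 00000-, 00111-, 01-100, 010-00, 0101-0, 1-00-0, 1-0111, 1-1101, 100-10, 10011-, 101-01, 11-010, 11000-, 11101-
Minterm coverage:
  m1 ⊆ 00-001,0000-1,00000-
  m3 ⊆ 0-0011,0000-1
  m14 ⊆ 00111- [E]
  m15 ⊆ 00111- [E]
  m16 ⊆ --0000,010-00
  m19 ⊆ 0-0011 [E]
  m20 ⊆ 01-100,010-00,0101-0
  m22 ⊆ 0101-0 [E]
  m25 ⊆ 0-1001 [E]
  m28 ⊆ 01-100 [E]
  m32 ⊆ --0000,1-00-0
  m34 ⊆ 1-00-0,100-10
  m38 ⊆ 100-10,10011-
  m39 ⊆ 1-0111,10011-
  m41 ⊆ -01001,101-01
  m45 ⊆ 1-1101,101-01
  m48 ⊆ --0000,1-00-0,11000-
  m49 ⊆ 11000- [E]
  m50 ⊆ 1-00-0,11-010
  m55 ⊆ 1-0111 [E]
  m58 ⊆ 11-010,11101-
  m59 ⊆ 11101- [E]
  m61 ⊆ 1-1101 [E]
E = {0-0011, 0-1001, 00111-, 01-100, 0101-0, 1-0111, 1-1101, 11000-, 11101-}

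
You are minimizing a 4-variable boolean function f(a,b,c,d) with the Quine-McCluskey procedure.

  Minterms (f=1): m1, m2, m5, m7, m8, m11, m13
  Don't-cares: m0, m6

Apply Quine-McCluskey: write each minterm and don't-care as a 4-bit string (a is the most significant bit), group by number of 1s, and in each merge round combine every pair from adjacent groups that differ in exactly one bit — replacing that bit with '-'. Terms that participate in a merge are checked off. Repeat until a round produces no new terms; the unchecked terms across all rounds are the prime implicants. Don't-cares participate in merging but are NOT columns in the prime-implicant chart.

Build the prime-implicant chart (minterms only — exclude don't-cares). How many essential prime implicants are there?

3

size-2^0 implicants → 0000(✓)  0001(✓)  0010(✓)  0101(✓)  0110(✓)  0111(✓)  1000(✓)  1011  1101(✓)
size-2^1 implicants → -000  -101  0-01  0-10  00-0  000-  01-1  011-
Unchecked terms (primes): -000, -101, 0-01, 0-10, 00-0, 000-, 01-1, 011-, 1011
Minterm coverage:
  m1 ⊆ 0-01,000-
  m2 ⊆ 0-10,00-0
  m5 ⊆ -101,0-01,01-1
  m7 ⊆ 01-1,011-
  m8 ⊆ -000 [E]
  m11 ⊆ 1011 [E]
  m13 ⊆ -101 [E]
E = {-000, -101, 1011}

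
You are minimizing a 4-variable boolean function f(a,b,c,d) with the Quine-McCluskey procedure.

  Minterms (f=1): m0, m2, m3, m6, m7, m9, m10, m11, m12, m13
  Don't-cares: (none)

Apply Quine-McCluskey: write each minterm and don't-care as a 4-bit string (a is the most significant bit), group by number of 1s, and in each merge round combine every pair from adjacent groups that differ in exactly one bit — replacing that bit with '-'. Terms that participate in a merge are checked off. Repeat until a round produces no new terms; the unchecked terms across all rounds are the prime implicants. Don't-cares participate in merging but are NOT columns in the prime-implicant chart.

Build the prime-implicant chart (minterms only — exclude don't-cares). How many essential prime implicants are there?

Round 0: 0000✓ 0010✓ 0011✓ 0110✓ 0111✓ 1001✓ 1010✓ 1011✓ 1100✓ 1101✓
Round 1: -010✓ -011✓ 0-10✓ 0-11✓ 00-0 001-✓ 011-✓ 1-01 10-1 101-✓ 110-
Round 2: -01- 0-1-
PIs = {-01-, 0-1-, 00-0, 1-01, 10-1, 110-}
Coverage chart:
  m0: 00-0 ←essential
  m2: -01-,0-1-,00-0
  m3: -01-,0-1-
  m6: 0-1- ←essential
  m7: 0-1- ←essential
  m9: 1-01,10-1
  m10: -01- ←essential
  m11: -01-,10-1
  m12: 110- ←essential
  m13: 1-01,110-
Essential: -01-, 0-1-, 00-0, 110-

4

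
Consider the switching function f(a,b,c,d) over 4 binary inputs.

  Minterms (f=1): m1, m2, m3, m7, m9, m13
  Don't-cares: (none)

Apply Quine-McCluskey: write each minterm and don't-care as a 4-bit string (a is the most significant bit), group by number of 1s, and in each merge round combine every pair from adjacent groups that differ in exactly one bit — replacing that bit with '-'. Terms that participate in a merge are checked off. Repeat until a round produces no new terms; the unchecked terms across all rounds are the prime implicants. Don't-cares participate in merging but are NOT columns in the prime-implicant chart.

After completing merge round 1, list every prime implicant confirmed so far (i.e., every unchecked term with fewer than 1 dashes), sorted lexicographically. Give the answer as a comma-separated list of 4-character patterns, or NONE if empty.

size-2^0 implicants → 0001(✓)  0010(✓)  0011(✓)  0111(✓)  1001(✓)  1101(✓)
size-2^1 implicants → -001  0-11  00-1  001-  1-01
Unchecked terms (primes): -001, 0-11, 00-1, 001-, 1-01

NONE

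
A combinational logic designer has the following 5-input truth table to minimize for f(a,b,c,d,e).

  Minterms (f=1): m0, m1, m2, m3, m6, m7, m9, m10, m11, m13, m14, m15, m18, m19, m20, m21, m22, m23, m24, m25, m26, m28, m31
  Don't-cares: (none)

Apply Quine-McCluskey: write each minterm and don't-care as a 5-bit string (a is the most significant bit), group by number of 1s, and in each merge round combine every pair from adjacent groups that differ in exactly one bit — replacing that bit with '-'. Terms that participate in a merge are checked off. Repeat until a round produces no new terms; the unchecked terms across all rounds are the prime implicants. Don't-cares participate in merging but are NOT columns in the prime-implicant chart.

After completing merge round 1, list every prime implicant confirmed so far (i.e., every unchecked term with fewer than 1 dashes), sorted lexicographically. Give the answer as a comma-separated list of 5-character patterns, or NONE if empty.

NONE

[col 0] 00000*, 00001*, 00010*, 00011*, 00110*, 00111*, 01001*, 01010*, 01011*, 01101*, 01110*, 01111*, 10010*, 10011*, 10100*, 10101*, 10110*, 10111*, 11000*, 11001*, 11010*, 11100*, 11111*
[col 1] -0010*, -0011*, -0110*, -0111*, -1001, -1010*, -1111*, 0-001*, 0-010*, 0-011*, 0-110*, 0-111*, 00-10*, 00-11*, 000-0*, 000-1*, 0000-*, 0001-*, 0011-*, 01-01*, 01-10*, 01-11*, 010-1*, 0101-*, 011-1*, 0111-*, 1-010*, 1-100, 1-111*, 10-10*, 10-11*, 1001-*, 101-0*, 101-1*, 1010-*, 1011-*, 11-00, 110-0, 1100-
[col 2] --010, --111, -0-10*, -0-11*, -001-*, -011-*, 0--10*, 0--11*, 0-0-1, 0-01-*, 0-11-*, 00-1-*, 000--, 01--1, 01-1-*, 10-1-*, 101--
[col 3] -0-1-, 0--1-
Prime implicants: --010, --111, -0-1-, -1001, 0--1-, 0-0-1, 000--, 01--1, 1-100, 101--, 11-00, 110-0, 1100-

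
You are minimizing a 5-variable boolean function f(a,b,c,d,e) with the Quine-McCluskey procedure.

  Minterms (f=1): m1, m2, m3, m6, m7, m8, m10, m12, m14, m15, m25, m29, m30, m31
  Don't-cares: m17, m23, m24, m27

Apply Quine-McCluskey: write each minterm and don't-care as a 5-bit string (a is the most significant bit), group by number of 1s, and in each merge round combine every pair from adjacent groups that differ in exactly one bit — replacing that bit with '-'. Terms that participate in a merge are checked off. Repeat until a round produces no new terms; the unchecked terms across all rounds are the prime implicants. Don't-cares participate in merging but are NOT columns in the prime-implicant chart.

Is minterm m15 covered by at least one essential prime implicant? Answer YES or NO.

YES

size-2^0 implicants → 00001(✓)  00010(✓)  00011(✓)  00110(✓)  00111(✓)  01000(✓)  01010(✓)  01100(✓)  01110(✓)  01111(✓)  10001(✓)  10111(✓)  11000(✓)  11001(✓)  11011(✓)  11101(✓)  11110(✓)  11111(✓)
size-2^1 implicants → -0001  -0111(✓)  -1000  -1110(✓)  -1111(✓)  0-010(✓)  0-110(✓)  0-111(✓)  00-10(✓)  00-11(✓)  000-1  0001-(✓)  0011-(✓)  01-00(✓)  01-10(✓)  010-0(✓)  011-0(✓)  0111-(✓)  1-001  1-111(✓)  11-01(✓)  11-11(✓)  110-1(✓)  1100-  111-1(✓)  1111-(✓)
size-2^2 implicants → --111  -111-  0--10  0-11-  00-1-  01--0  11--1
Unchecked terms (primes): --111, -0001, -1000, -111-, 0--10, 0-11-, 00-1-, 000-1, 01--0, 1-001, 11--1, 1100-
Minterm coverage:
  m1 ⊆ -0001,000-1
  m2 ⊆ 0--10,00-1-
  m3 ⊆ 00-1-,000-1
  m6 ⊆ 0--10,0-11-,00-1-
  m7 ⊆ --111,0-11-,00-1-
  m8 ⊆ -1000,01--0
  m10 ⊆ 0--10,01--0
  m12 ⊆ 01--0 [E]
  m14 ⊆ -111-,0--10,0-11-,01--0
  m15 ⊆ --111,-111-,0-11-
  m25 ⊆ 1-001,11--1,1100-
  m29 ⊆ 11--1 [E]
  m30 ⊆ -111- [E]
  m31 ⊆ --111,-111-,11--1
E = {-111-, 01--0, 11--1}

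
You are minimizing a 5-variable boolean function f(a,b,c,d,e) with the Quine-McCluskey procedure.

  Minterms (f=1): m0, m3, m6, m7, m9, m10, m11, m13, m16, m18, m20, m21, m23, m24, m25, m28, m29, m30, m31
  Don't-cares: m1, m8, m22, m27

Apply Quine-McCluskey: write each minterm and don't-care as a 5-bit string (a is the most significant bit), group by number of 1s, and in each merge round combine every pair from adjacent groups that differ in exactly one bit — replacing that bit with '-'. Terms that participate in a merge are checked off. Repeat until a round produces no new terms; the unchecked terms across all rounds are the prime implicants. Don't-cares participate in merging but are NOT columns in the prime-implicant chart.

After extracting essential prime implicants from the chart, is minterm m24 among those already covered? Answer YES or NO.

size-2^0 implicants → 00000(✓)  00001(✓)  00011(✓)  00110(✓)  00111(✓)  01000(✓)  01001(✓)  01010(✓)  01011(✓)  01101(✓)  10000(✓)  10010(✓)  10100(✓)  10101(✓)  10110(✓)  10111(✓)  11000(✓)  11001(✓)  11011(✓)  11100(✓)  11101(✓)  11110(✓)  11111(✓)
size-2^1 implicants → -0000(✓)  -0110(✓)  -0111(✓)  -1000(✓)  -1001(✓)  -1011(✓)  -1101(✓)  0-000(✓)  0-001(✓)  0-011(✓)  00-11  000-1(✓)  0000-(✓)  0011-(✓)  01-01(✓)  010-0(✓)  010-1(✓)  0100-(✓)  0101-(✓)  1-000(✓)  1-100(✓)  1-101(✓)  1-110(✓)  1-111(✓)  10-00(✓)  10-10(✓)  100-0(✓)  101-0(✓)  101-1(✓)  1010-(✓)  1011-(✓)  11-00(✓)  11-01(✓)  11-11(✓)  110-1(✓)  1100-(✓)  111-0(✓)  111-1(✓)  1110-(✓)  1111-(✓)
size-2^2 implicants → --000  -011-  -1-01  -10-1  -100-  0-0-1  0-00-  010--  1--00  1-1-0(✓)  1-1-1(✓)  1-10-(✓)  1-11-(✓)  10--0  101--(✓)  11--1  11-0-  111--(✓)
size-2^3 implicants → 1-1--
Unchecked terms (primes): --000, -011-, -1-01, -10-1, -100-, 0-0-1, 0-00-, 00-11, 010--, 1--00, 1-1--, 10--0, 11--1, 11-0-
Minterm coverage:
  m0 ⊆ --000,0-00-
  m3 ⊆ 0-0-1,00-11
  m6 ⊆ -011- [E]
  m7 ⊆ -011-,00-11
  m9 ⊆ -1-01,-10-1,-100-,0-0-1,0-00-,010--
  m10 ⊆ 010-- [E]
  m11 ⊆ -10-1,0-0-1,010--
  m13 ⊆ -1-01 [E]
  m16 ⊆ --000,1--00,10--0
  m18 ⊆ 10--0 [E]
  m20 ⊆ 1--00,1-1--,10--0
  m21 ⊆ 1-1-- [E]
  m23 ⊆ -011-,1-1--
  m24 ⊆ --000,-100-,1--00,11-0-
  m25 ⊆ -1-01,-10-1,-100-,11--1,11-0-
  m28 ⊆ 1--00,1-1--,11-0-
  m29 ⊆ -1-01,1-1--,11--1,11-0-
  m30 ⊆ 1-1-- [E]
  m31 ⊆ 1-1--,11--1
E = {-011-, -1-01, 010--, 1-1--, 10--0}

NO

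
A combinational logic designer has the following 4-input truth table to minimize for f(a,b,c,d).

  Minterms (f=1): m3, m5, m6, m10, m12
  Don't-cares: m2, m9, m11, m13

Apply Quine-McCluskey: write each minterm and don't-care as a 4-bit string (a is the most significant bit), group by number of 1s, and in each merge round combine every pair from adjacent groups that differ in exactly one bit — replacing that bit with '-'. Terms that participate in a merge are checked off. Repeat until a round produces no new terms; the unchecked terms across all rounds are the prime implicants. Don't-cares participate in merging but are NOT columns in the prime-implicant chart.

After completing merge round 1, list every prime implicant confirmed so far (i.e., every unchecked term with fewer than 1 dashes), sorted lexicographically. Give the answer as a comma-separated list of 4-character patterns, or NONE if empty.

NONE

Round 0: 0010✓ 0011✓ 0101✓ 0110✓ 1001✓ 1010✓ 1011✓ 1100✓ 1101✓
Round 1: -010✓ -011✓ -101 0-10 001-✓ 1-01 10-1 101-✓ 110-
Round 2: -01-
PIs = {-01-, -101, 0-10, 1-01, 10-1, 110-}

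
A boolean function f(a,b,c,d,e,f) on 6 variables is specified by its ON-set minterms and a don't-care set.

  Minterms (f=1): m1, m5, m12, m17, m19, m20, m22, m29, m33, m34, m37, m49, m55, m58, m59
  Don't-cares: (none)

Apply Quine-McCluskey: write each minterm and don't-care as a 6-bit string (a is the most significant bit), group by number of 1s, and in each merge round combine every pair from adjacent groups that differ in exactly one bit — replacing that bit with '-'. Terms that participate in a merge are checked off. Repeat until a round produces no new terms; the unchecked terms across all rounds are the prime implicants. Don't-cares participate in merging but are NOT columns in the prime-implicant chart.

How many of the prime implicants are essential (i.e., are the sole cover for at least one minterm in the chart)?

[col 0] 000001*, 000101*, 001100, 010001*, 010011*, 010100*, 010110*, 011101, 100001*, 100010, 100101*, 110001*, 110111, 111010*, 111011*
[col 1] -00001*, -00101*, -10001*, 0-0001*, 000-01*, 0100-1, 0101-0, 1-0001*, 100-01*, 11101-
[col 2] --0001, -00-01
Prime implicants: --0001, -00-01, 001100, 0100-1, 0101-0, 011101, 100010, 110111, 11101-
PI chart (minterm → PIs covering it):
  1 | --0001,-00-01
  5 | -00-01  (sole → essential)
  12 | 001100  (sole → essential)
  17 | --0001,0100-1
  19 | 0100-1  (sole → essential)
  20 | 0101-0  (sole → essential)
  22 | 0101-0  (sole → essential)
  29 | 011101  (sole → essential)
  33 | --0001,-00-01
  34 | 100010  (sole → essential)
  37 | -00-01  (sole → essential)
  49 | --0001  (sole → essential)
  55 | 110111  (sole → essential)
  58 | 11101-  (sole → essential)
  59 | 11101-  (sole → essential)
Essential prime implicants: --0001, -00-01, 001100, 0100-1, 0101-0, 011101, 100010, 110111, 11101-

9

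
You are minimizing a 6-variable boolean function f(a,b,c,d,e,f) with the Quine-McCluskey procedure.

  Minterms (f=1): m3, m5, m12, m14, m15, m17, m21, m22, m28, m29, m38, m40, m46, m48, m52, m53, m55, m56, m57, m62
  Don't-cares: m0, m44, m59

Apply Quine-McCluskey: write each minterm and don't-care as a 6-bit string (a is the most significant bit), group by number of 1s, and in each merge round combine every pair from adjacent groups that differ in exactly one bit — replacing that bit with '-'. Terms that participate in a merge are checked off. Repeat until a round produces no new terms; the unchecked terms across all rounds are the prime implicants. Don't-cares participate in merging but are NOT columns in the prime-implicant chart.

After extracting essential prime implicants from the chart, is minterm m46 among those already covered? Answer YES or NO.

YES

Round 0: 000000 000011 000101✓ 001100✓ 001110✓ 001111✓ 010001✓ 010101✓ 010110 011100✓ 011101✓ 100110✓ 101000✓ 101100✓ 101110✓ 110000✓ 110100✓ 110101✓ 110111✓ 111000✓ 111001✓ 111011✓ 111110✓
Round 1: -01100✓ -01110✓ -10101 0-0101 0-1100 0011-0✓ 00111- 01-101 010-01 01110- 1-1000 1-1110 10-110 101-00 1011-0✓ 11-000 110-00 1101-1 11010- 1110-1 11100-
Round 2: -011-0
PIs = {-011-0, -10101, 0-0101, 0-1100, 000000, 000011, 00111-, 01-101, 010-01, 010110, 01110-, 1-1000, 1-1110, 10-110, 101-00, 11-000, 110-00, 1101-1, 11010-, 1110-1, 11100-}
Coverage chart:
  m3: 000011 ←essential
  m5: 0-0101 ←essential
  m12: -011-0,0-1100
  m14: -011-0,00111-
  m15: 00111- ←essential
  m17: 010-01 ←essential
  m21: -10101,0-0101,01-101,010-01
  m22: 010110 ←essential
  m28: 0-1100,01110-
  m29: 01-101,01110-
  m38: 10-110 ←essential
  m40: 1-1000,101-00
  m46: -011-0,1-1110,10-110
  m48: 11-000,110-00
  m52: 110-00,11010-
  m53: -10101,1101-1,11010-
  m55: 1101-1 ←essential
  m56: 1-1000,11-000,11100-
  m57: 1110-1,11100-
  m62: 1-1110 ←essential
Essential: 0-0101, 000011, 00111-, 010-01, 010110, 1-1110, 10-110, 1101-1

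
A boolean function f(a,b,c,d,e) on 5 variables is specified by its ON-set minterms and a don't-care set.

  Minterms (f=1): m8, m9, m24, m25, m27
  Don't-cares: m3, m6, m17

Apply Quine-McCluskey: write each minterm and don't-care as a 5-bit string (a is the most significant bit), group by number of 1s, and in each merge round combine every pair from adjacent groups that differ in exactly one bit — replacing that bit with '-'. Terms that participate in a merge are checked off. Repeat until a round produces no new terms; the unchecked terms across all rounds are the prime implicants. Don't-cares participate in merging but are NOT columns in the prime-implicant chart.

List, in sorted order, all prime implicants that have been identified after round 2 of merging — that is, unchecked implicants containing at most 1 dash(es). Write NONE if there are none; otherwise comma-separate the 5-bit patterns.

00011, 00110, 1-001, 110-1

size-2^0 implicants → 00011  00110  01000(✓)  01001(✓)  10001(✓)  11000(✓)  11001(✓)  11011(✓)
size-2^1 implicants → -1000(✓)  -1001(✓)  0100-(✓)  1-001  110-1  1100-(✓)
size-2^2 implicants → -100-
Unchecked terms (primes): -100-, 00011, 00110, 1-001, 110-1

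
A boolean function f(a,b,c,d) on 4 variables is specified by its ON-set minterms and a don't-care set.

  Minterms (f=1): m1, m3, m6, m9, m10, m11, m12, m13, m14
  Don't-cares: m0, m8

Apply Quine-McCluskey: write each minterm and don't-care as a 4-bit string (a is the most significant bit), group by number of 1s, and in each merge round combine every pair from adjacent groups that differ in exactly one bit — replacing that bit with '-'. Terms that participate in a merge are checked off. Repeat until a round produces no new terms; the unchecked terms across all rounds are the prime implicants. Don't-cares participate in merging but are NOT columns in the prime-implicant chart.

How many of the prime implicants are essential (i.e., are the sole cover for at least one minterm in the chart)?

size-2^0 implicants → 0000(✓)  0001(✓)  0011(✓)  0110(✓)  1000(✓)  1001(✓)  1010(✓)  1011(✓)  1100(✓)  1101(✓)  1110(✓)
size-2^1 implicants → -000(✓)  -001(✓)  -011(✓)  -110  00-1(✓)  000-(✓)  1-00(✓)  1-01(✓)  1-10(✓)  10-0(✓)  10-1(✓)  100-(✓)  101-(✓)  11-0(✓)  110-(✓)
size-2^2 implicants → -0-1  -00-  1--0  1-0-  10--
Unchecked terms (primes): -0-1, -00-, -110, 1--0, 1-0-, 10--
Minterm coverage:
  m1 ⊆ -0-1,-00-
  m3 ⊆ -0-1 [E]
  m6 ⊆ -110 [E]
  m9 ⊆ -0-1,-00-,1-0-,10--
  m10 ⊆ 1--0,10--
  m11 ⊆ -0-1,10--
  m12 ⊆ 1--0,1-0-
  m13 ⊆ 1-0- [E]
  m14 ⊆ -110,1--0
E = {-0-1, -110, 1-0-}

3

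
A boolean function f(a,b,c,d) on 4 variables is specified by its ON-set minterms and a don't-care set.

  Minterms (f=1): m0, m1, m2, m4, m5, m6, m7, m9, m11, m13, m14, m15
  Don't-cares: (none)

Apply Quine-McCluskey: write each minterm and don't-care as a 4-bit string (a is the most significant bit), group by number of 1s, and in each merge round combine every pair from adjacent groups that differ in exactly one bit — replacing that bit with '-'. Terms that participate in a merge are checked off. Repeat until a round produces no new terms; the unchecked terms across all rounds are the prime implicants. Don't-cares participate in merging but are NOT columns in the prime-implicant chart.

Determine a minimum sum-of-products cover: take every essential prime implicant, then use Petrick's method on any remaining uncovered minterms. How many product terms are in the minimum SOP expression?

4

Round 0: 0000✓ 0001✓ 0010✓ 0100✓ 0101✓ 0110✓ 0111✓ 1001✓ 1011✓ 1101✓ 1110✓ 1111✓
Round 1: -001✓ -101✓ -110✓ -111✓ 0-00✓ 0-01✓ 0-10✓ 00-0✓ 000-✓ 01-0✓ 01-1✓ 010-✓ 011-✓ 1-01✓ 1-11✓ 10-1✓ 11-1✓ 111-✓
Round 2: --01 -1-1 -11- 0--0 0-0- 01-- 1--1
PIs = {--01, -1-1, -11-, 0--0, 0-0-, 01--, 1--1}
Coverage chart:
  m0: 0--0,0-0-
  m1: --01,0-0-
  m2: 0--0 ←essential
  m4: 0--0,0-0-,01--
  m5: --01,-1-1,0-0-,01--
  m6: -11-,0--0,01--
  m7: -1-1,-11-,01--
  m9: --01,1--1
  m11: 1--1 ←essential
  m13: --01,-1-1,1--1
  m14: -11- ←essential
  m15: -1-1,-11-,1--1
Essential: -11-, 0--0, 1--1
Petrick residual → --01
Min cover (4 terms): c'd + bc + a'd' + ad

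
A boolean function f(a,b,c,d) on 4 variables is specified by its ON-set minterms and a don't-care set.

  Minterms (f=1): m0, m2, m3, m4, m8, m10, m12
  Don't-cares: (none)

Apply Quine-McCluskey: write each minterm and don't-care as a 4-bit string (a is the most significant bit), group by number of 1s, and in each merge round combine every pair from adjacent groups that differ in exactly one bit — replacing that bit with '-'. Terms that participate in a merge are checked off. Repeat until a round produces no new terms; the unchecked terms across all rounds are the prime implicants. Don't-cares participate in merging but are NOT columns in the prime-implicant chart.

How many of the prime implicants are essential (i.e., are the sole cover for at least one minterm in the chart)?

3

size-2^0 implicants → 0000(✓)  0010(✓)  0011(✓)  0100(✓)  1000(✓)  1010(✓)  1100(✓)
size-2^1 implicants → -000(✓)  -010(✓)  -100(✓)  0-00(✓)  00-0(✓)  001-  1-00(✓)  10-0(✓)
size-2^2 implicants → --00  -0-0
Unchecked terms (primes): --00, -0-0, 001-
Minterm coverage:
  m0 ⊆ --00,-0-0
  m2 ⊆ -0-0,001-
  m3 ⊆ 001- [E]
  m4 ⊆ --00 [E]
  m8 ⊆ --00,-0-0
  m10 ⊆ -0-0 [E]
  m12 ⊆ --00 [E]
E = {--00, -0-0, 001-}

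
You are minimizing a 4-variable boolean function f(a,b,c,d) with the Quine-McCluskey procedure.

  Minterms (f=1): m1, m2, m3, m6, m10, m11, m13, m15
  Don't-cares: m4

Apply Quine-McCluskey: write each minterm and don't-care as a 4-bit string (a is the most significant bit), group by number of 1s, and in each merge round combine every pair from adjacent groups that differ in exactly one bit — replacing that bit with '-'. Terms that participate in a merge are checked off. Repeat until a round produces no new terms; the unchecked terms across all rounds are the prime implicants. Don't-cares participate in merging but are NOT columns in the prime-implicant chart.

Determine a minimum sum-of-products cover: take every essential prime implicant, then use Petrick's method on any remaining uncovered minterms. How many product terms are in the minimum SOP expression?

4

[col 0] 0001*, 0010*, 0011*, 0100*, 0110*, 1010*, 1011*, 1101*, 1111*
[col 1] -010*, -011*, 0-10, 00-1, 001-*, 01-0, 1-11, 101-*, 11-1
[col 2] -01-
Prime implicants: -01-, 0-10, 00-1, 01-0, 1-11, 11-1
PI chart (minterm → PIs covering it):
  1 | 00-1  (sole → essential)
  2 | -01-,0-10
  3 | -01-,00-1
  6 | 0-10,01-0
  10 | -01-  (sole → essential)
  11 | -01-,1-11
  13 | 11-1  (sole → essential)
  15 | 1-11,11-1
Essential prime implicants: -01-, 00-1, 11-1
Petrick residual → 0-10
Minimum SOP uses 4 PIs: b'c + a'cd' + a'b'd + abd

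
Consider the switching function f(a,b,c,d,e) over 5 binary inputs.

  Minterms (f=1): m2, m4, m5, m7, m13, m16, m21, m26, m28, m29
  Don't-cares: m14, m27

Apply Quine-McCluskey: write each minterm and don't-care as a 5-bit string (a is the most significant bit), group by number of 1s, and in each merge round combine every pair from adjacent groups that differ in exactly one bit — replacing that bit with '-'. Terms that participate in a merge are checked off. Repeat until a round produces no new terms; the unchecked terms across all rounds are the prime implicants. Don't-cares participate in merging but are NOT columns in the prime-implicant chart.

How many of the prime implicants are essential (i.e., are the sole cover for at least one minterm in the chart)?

7

size-2^0 implicants → 00010  00100(✓)  00101(✓)  00111(✓)  01101(✓)  01110  10000  10101(✓)  11010(✓)  11011(✓)  11100(✓)  11101(✓)
size-2^1 implicants → -0101(✓)  -1101(✓)  0-101(✓)  001-1  0010-  1-101(✓)  1101-  1110-
size-2^2 implicants → --101
Unchecked terms (primes): --101, 00010, 001-1, 0010-, 01110, 10000, 1101-, 1110-
Minterm coverage:
  m2 ⊆ 00010 [E]
  m4 ⊆ 0010- [E]
  m5 ⊆ --101,001-1,0010-
  m7 ⊆ 001-1 [E]
  m13 ⊆ --101 [E]
  m16 ⊆ 10000 [E]
  m21 ⊆ --101 [E]
  m26 ⊆ 1101- [E]
  m28 ⊆ 1110- [E]
  m29 ⊆ --101,1110-
E = {--101, 00010, 001-1, 0010-, 10000, 1101-, 1110-}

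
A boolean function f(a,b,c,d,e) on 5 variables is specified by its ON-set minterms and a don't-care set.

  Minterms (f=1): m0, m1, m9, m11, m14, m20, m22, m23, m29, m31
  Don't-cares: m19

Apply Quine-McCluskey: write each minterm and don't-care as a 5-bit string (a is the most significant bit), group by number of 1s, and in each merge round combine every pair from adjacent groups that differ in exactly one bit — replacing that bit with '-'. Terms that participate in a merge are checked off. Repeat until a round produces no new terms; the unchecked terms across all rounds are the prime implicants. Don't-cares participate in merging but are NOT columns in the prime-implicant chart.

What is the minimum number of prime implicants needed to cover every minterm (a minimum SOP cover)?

6

size-2^0 implicants → 00000(✓)  00001(✓)  01001(✓)  01011(✓)  01110  10011(✓)  10100(✓)  10110(✓)  10111(✓)  11101(✓)  11111(✓)
size-2^1 implicants → 0-001  0000-  010-1  1-111  10-11  101-0  1011-  111-1
Unchecked terms (primes): 0-001, 0000-, 010-1, 01110, 1-111, 10-11, 101-0, 1011-, 111-1
Minterm coverage:
  m0 ⊆ 0000- [E]
  m1 ⊆ 0-001,0000-
  m9 ⊆ 0-001,010-1
  m11 ⊆ 010-1 [E]
  m14 ⊆ 01110 [E]
  m20 ⊆ 101-0 [E]
  m22 ⊆ 101-0,1011-
  m23 ⊆ 1-111,10-11,1011-
  m29 ⊆ 111-1 [E]
  m31 ⊆ 1-111,111-1
E = {0000-, 010-1, 01110, 101-0, 111-1}
Petrick residual → 1-111
Cover = a'b'c'd' + a'bc'e + a'bcde' + acde + ab'ce' + abce  |cover|=6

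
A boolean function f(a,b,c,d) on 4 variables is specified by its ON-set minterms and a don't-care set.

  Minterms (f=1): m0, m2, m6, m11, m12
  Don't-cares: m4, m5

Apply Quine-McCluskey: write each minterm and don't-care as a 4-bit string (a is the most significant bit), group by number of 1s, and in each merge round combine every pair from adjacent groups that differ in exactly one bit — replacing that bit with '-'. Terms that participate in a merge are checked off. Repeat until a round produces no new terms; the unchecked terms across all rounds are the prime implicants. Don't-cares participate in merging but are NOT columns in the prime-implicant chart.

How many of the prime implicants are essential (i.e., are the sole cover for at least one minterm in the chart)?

Round 0: 0000✓ 0010✓ 0100✓ 0101✓ 0110✓ 1011 1100✓
Round 1: -100 0-00✓ 0-10✓ 00-0✓ 01-0✓ 010-
Round 2: 0--0
PIs = {-100, 0--0, 010-, 1011}
Coverage chart:
  m0: 0--0 ←essential
  m2: 0--0 ←essential
  m6: 0--0 ←essential
  m11: 1011 ←essential
  m12: -100 ←essential
Essential: -100, 0--0, 1011

3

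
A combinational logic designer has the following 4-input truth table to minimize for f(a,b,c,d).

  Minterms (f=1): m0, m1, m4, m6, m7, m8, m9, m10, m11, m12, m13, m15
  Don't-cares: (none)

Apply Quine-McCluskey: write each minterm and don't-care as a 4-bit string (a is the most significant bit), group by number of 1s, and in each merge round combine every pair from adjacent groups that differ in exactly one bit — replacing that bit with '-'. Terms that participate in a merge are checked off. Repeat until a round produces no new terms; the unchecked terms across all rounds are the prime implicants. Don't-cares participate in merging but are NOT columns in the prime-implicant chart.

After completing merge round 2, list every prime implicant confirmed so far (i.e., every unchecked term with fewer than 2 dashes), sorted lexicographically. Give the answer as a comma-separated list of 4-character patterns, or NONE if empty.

-111, 01-0, 011-

Round 0: 0000✓ 0001✓ 0100✓ 0110✓ 0111✓ 1000✓ 1001✓ 1010✓ 1011✓ 1100✓ 1101✓ 1111✓
Round 1: -000✓ -001✓ -100✓ -111 0-00✓ 000-✓ 01-0 011- 1-00✓ 1-01✓ 1-11✓ 10-0✓ 10-1✓ 100-✓ 101-✓ 11-1✓ 110-✓
Round 2: --00 -00- 1--1 1-0- 10--
PIs = {--00, -00-, -111, 01-0, 011-, 1--1, 1-0-, 10--}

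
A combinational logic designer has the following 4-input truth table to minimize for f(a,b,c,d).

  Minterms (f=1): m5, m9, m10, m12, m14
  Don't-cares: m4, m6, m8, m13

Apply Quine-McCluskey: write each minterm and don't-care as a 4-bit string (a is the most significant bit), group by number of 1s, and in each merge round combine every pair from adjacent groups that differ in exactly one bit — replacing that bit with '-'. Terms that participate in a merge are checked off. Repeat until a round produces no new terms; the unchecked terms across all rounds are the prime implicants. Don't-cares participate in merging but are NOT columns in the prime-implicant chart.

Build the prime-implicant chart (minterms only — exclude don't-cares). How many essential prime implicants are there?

Round 0: 0100✓ 0101✓ 0110✓ 1000✓ 1001✓ 1010✓ 1100✓ 1101✓ 1110✓
Round 1: -100✓ -101✓ -110✓ 01-0✓ 010-✓ 1-00✓ 1-01✓ 1-10✓ 10-0✓ 100-✓ 11-0✓ 110-✓
Round 2: -1-0 -10- 1--0 1-0-
PIs = {-1-0, -10-, 1--0, 1-0-}
Coverage chart:
  m5: -10- ←essential
  m9: 1-0- ←essential
  m10: 1--0 ←essential
  m12: -1-0,-10-,1--0,1-0-
  m14: -1-0,1--0
Essential: -10-, 1--0, 1-0-

3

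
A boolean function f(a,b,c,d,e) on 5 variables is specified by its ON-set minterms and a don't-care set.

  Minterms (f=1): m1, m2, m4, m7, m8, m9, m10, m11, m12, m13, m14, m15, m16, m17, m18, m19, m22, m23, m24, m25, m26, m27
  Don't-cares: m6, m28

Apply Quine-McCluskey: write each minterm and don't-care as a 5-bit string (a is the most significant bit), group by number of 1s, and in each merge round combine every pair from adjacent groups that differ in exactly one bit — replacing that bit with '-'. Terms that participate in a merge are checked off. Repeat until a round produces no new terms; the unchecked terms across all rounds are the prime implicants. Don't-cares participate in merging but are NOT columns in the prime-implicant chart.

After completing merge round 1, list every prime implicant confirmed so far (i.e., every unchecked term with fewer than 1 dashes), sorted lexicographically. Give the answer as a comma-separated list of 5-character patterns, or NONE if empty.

NONE

Round 0: 00001✓ 00010✓ 00100✓ 00110✓ 00111✓ 01000✓ 01001✓ 01010✓ 01011✓ 01100✓ 01101✓ 01110✓ 01111✓ 10000✓ 10001✓ 10010✓ 10011✓ 10110✓ 10111✓ 11000✓ 11001✓ 11010✓ 11011✓ 11100✓
Round 1: -0001✓ -0010✓ -0110✓ -0111✓ -1000✓ -1001✓ -1010✓ -1011✓ -1100✓ 0-001✓ 0-010✓ 0-100✓ 0-110✓ 0-111✓ 00-10✓ 001-0✓ 0011-✓ 01-00✓ 01-01✓ 01-10✓ 01-11✓ 010-0✓ 010-1✓ 0100-✓ 0101-✓ 011-0✓ 011-1✓ 0110-✓ 0111-✓ 1-000✓ 1-001✓ 1-010✓ 1-011✓ 10-10✓ 10-11✓ 100-0✓ 100-1✓ 1000-✓ 1001-✓ 1011-✓ 11-00✓ 110-0✓ 110-1✓ 1100-✓ 1101-✓
Round 2: --001 --010 -0-10 -011- -1-00 -10-0✓ -10-1✓ -100-✓ -101-✓ 0--10 0-1-0 0-11- 01--0✓ 01--1✓ 01-0-✓ 01-1-✓ 010--✓ 011--✓ 1-0-0✓ 1-0-1✓ 1-00-✓ 1-01-✓ 10-1- 100--✓ 110--✓
Round 3: -10-- 01--- 1-0--
PIs = {--001, --010, -0-10, -011-, -1-00, -10--, 0--10, 0-1-0, 0-11-, 01---, 1-0--, 10-1-}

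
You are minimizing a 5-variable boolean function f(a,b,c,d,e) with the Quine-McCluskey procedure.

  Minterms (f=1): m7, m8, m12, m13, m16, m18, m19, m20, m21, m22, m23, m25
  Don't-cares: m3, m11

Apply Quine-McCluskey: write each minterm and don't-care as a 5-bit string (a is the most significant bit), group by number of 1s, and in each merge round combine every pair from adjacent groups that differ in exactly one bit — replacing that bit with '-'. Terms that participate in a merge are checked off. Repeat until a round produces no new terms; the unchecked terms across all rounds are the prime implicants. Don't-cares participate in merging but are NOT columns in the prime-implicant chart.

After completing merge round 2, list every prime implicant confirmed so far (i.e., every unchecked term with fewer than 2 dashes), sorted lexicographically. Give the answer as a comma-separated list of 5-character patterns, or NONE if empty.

0-011, 01-00, 0110-, 11001

[col 0] 00011*, 00111*, 01000*, 01011*, 01100*, 01101*, 10000*, 10010*, 10011*, 10100*, 10101*, 10110*, 10111*, 11001
[col 1] -0011*, -0111*, 0-011, 00-11*, 01-00, 0110-, 10-00*, 10-10*, 10-11*, 100-0*, 1001-*, 101-0*, 101-1*, 1010-*, 1011-*
[col 2] -0-11, 10--0, 10-1-, 101--
Prime implicants: -0-11, 0-011, 01-00, 0110-, 10--0, 10-1-, 101--, 11001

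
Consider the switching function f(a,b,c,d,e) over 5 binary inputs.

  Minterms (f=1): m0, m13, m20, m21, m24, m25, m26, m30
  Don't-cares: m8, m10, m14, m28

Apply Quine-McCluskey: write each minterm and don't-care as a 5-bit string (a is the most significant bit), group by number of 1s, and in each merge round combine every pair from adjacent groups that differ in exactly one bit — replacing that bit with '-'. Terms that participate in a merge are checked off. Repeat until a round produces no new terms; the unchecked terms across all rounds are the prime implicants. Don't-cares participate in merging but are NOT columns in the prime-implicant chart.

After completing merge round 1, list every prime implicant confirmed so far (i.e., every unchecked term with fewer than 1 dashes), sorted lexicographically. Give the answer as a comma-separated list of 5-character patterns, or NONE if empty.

Round 0: 00000✓ 01000✓ 01010✓ 01101 01110✓ 10100✓ 10101✓ 11000✓ 11001✓ 11010✓ 11100✓ 11110✓
Round 1: -1000✓ -1010✓ -1110✓ 0-000 01-10✓ 010-0✓ 1-100 1010- 11-00✓ 11-10✓ 110-0✓ 1100- 111-0✓
Round 2: -1-10 -10-0 11--0
PIs = {-1-10, -10-0, 0-000, 01101, 1-100, 1010-, 11--0, 1100-}

01101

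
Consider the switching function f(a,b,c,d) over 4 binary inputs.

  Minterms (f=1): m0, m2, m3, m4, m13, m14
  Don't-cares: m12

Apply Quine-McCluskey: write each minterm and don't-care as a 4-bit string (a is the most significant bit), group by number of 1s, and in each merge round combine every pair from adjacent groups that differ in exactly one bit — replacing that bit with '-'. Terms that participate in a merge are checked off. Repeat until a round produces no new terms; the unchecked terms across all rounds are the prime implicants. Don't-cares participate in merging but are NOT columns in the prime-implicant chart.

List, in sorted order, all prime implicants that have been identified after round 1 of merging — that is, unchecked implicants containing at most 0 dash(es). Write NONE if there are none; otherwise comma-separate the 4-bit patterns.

[col 0] 0000*, 0010*, 0011*, 0100*, 1100*, 1101*, 1110*
[col 1] -100, 0-00, 00-0, 001-, 11-0, 110-
Prime implicants: -100, 0-00, 00-0, 001-, 11-0, 110-

NONE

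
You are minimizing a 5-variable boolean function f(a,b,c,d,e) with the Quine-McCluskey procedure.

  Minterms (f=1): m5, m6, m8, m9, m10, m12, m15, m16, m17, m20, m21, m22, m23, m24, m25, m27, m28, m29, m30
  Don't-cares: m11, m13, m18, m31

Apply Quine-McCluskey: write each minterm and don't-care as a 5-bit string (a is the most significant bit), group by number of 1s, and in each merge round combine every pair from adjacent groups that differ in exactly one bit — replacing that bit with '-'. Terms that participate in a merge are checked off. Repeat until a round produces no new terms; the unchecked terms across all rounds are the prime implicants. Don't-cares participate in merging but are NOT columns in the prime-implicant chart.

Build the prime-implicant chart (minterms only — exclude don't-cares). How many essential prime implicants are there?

7

[col 0] 00101*, 00110*, 01000*, 01001*, 01010*, 01011*, 01100*, 01101*, 01111*, 10000*, 10001*, 10010*, 10100*, 10101*, 10110*, 10111*, 11000*, 11001*, 11011*, 11100*, 11101*, 11110*, 11111*
[col 1] -0101*, -0110, -1000*, -1001*, -1011*, -1100*, -1101*, -1111*, 0-101*, 01-00*, 01-01*, 01-11*, 010-0*, 010-1*, 0100-*, 0101-*, 011-1*, 0110-*, 1-000*, 1-001*, 1-100*, 1-101*, 1-110*, 1-111*, 10-00*, 10-01*, 10-10*, 100-0*, 1000-*, 101-0*, 101-1*, 1010-*, 1011-*, 11-00*, 11-01*, 11-11*, 110-1*, 1100-*, 111-0*, 111-1*, 1110-*, 1111-*
[col 2] --101, -1-00*, -1-01*, -1-11*, -10-1*, -100-*, -11-1*, -110-*, 01--1*, 01-0-*, 010--, 1--00*, 1--01*, 1-00-*, 1-1-0*, 1-1-1*, 1-10-*, 1-11-*, 10--0, 10-0-*, 101--*, 11--1*, 11-0-*, 111--*
[col 3] -1--1, -1-0-, 1--0-, 1-1--
Prime implicants: --101, -0110, -1--1, -1-0-, 010--, 1--0-, 1-1--, 10--0
PI chart (minterm → PIs covering it):
  5 | --101  (sole → essential)
  6 | -0110  (sole → essential)
  8 | -1-0-,010--
  9 | -1--1,-1-0-,010--
  10 | 010--  (sole → essential)
  12 | -1-0-  (sole → essential)
  15 | -1--1  (sole → essential)
  16 | 1--0-,10--0
  17 | 1--0-  (sole → essential)
  20 | 1--0-,1-1--,10--0
  21 | --101,1--0-,1-1--
  22 | -0110,1-1--,10--0
  23 | 1-1--  (sole → essential)
  24 | -1-0-,1--0-
  25 | -1--1,-1-0-,1--0-
  27 | -1--1  (sole → essential)
  28 | -1-0-,1--0-,1-1--
  29 | --101,-1--1,-1-0-,1--0-,1-1--
  30 | 1-1--  (sole → essential)
Essential prime implicants: --101, -0110, -1--1, -1-0-, 010--, 1--0-, 1-1--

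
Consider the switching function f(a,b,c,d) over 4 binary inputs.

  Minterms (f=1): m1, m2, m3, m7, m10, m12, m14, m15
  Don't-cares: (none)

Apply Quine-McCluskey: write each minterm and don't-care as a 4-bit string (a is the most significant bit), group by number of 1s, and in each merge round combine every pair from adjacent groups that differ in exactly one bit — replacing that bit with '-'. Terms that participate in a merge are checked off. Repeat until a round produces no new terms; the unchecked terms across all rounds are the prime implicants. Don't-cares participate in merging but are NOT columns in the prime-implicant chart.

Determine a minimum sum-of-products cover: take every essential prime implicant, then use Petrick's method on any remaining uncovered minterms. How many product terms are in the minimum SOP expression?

4

[col 0] 0001*, 0010*, 0011*, 0111*, 1010*, 1100*, 1110*, 1111*
[col 1] -010, -111, 0-11, 00-1, 001-, 1-10, 11-0, 111-
Prime implicants: -010, -111, 0-11, 00-1, 001-, 1-10, 11-0, 111-
PI chart (minterm → PIs covering it):
  1 | 00-1  (sole → essential)
  2 | -010,001-
  3 | 0-11,00-1,001-
  7 | -111,0-11
  10 | -010,1-10
  12 | 11-0  (sole → essential)
  14 | 1-10,11-0,111-
  15 | -111,111-
Essential prime implicants: 00-1, 11-0
Petrick residual → -010, -111
Minimum SOP uses 4 PIs: b'cd' + bcd + a'b'd + abd'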